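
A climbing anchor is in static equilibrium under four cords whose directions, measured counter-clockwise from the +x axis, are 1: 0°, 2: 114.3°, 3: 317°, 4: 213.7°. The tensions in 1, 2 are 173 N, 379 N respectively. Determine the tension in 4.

T_4 ≈ 272 N

Resolve: ΣF_x = 173 cos 0° + 379 cos 114.3° + T_3 cos 317° + T_4 cos 213.7° = 0.
        ΣF_y = 173 sin 0° + 379 sin 114.3° + T_3 sin 317° + T_4 sin 213.7° = 0.
The known terms sum to (17.04, 345.4) N, so 0.7314 T_3 − 0.8320 T_4 = -17.04 and -0.6820 T_3 − 0.5548 T_4 = -345.4.
Solving simultaneously: T_3 = 285.6 N, T_4 = 271.5 N.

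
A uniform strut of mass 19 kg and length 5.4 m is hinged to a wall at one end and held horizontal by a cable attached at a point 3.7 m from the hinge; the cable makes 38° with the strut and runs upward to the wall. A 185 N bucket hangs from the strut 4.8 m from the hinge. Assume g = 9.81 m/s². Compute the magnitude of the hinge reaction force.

|H| ≈ 481 N

Take torques about the hinge: T sin 38° · 3.7 = 19×9.81×2.7 + 185×4.8 = 1391.3 N·m.
So T = 1391.3 / (0.6157 × 3.7) = 610.75 N.
ΣF_x = 0: H_x = T cos 38° = 481.28 N.
ΣF_y = 0: H_y = (19×9.81 + 185) − T sin 38° = 371.39 − 376.01 = -4.6243 N.
|H| = √(H_x² + H_y²) = √((481.28)² + (-4.6243)²) = 481.3 N.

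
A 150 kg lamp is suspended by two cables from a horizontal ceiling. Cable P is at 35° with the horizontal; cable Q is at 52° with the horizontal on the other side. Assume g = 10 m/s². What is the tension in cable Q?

T_Q ≈ 1230 N

Weight W = 150 × 10 = 1500 N acts straight down.
Horizontal: T_P cos 35° = T_Q cos 52°  →  T_P = 0.7516 T_Q.
Vertical: T_P sin 35° + T_Q sin 52° = 1500.
Substituting the horizontal relation into the vertical equation gives 1.219 T_Q = 1500, so T_Q = 1230 N.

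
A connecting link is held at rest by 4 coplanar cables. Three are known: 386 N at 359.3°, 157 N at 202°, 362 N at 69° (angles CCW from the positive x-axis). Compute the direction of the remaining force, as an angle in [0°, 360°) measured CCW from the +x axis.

Sum the known components: ΣF_x = 370.1 N, ΣF_y = 274.4 N.
For equilibrium the remaining force must supply (−ΣF_x, −ΣF_y) = (-370.1, -274.4) N.
Magnitude = √((-370.1)² + (-274.4)²) = 460.8 N; direction = atan2(-274.4, -370.1) = 216.6°.

θ ≈ 217°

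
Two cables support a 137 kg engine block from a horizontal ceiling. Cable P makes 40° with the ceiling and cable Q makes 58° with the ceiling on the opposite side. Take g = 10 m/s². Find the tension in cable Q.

T_Q ≈ 1060 N

Weight W = 137 × 10 = 1370 N acts straight down.
Horizontal: T_P cos 40° = T_Q cos 58°  →  T_P = 0.6918 T_Q.
Vertical: T_P sin 40° + T_Q sin 58° = 1370.
Substituting the horizontal relation into the vertical equation gives 1.293 T_Q = 1370, so T_Q = 1060 N.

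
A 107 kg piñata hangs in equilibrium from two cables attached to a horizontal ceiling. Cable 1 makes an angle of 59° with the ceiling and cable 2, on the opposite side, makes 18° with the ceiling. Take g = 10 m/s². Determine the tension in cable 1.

Weight W = 107 × 10 = 1070 N acts straight down.
Horizontal: T_1 cos 59° = T_2 cos 18°  →  T_2 = 0.5415 T_1.
Vertical: T_1 sin 59° + T_2 sin 18° = 1070.
Substituting the horizontal relation into the vertical equation gives 1.025 T_1 = 1070, so T_1 = 1044 N.

T_1 ≈ 1040 N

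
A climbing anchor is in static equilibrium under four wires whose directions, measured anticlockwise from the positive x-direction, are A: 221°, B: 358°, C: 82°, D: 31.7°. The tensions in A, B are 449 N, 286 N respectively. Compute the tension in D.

T_D ≈ 13.2 N

Resolve: ΣF_x = 449 cos 221° + 286 cos 358° + T_C cos 82° + T_D cos 31.7° = 0.
        ΣF_y = 449 sin 221° + 286 sin 358° + T_C sin 82° + T_D sin 31.7° = 0.
The known terms sum to (-53.04, -304.6) N, so 0.1392 T_C + 0.8508 T_D = 53.04 and 0.9903 T_C + 0.5255 T_D = 304.6.
Solving simultaneously: T_C = 300.6 N, T_D = 13.18 N.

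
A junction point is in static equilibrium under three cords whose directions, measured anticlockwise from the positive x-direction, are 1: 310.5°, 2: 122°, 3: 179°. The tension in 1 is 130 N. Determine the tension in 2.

Resolve: ΣF_x = 130 cos 310.5° + T_2 cos 122° + T_3 cos 179° = 0.
        ΣF_y = 130 sin 310.5° + T_2 sin 122° + T_3 sin 179° = 0.
The known terms sum to (84.43, -98.85) N, so -0.5299 T_2 − 0.9998 T_3 = -84.43 and 0.8480 T_2 + 0.0175 T_3 = 98.85.
Solving simultaneously: T_2 = 116.1 N, T_3 = 22.91 N.

T_2 ≈ 116 N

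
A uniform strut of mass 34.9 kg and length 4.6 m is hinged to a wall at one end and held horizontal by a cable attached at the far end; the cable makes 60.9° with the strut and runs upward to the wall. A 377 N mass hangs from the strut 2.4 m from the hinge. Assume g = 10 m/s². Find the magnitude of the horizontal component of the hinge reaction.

H_x ≈ 207 N

Take torques about the hinge: T sin 60.9° · 4.6 = 34.9×10×2.3 + 377×2.4 = 1707.5 N·m.
So T = 1707.5 / (0.8738 × 4.6) = 424.82 N.
ΣF_x = 0: H_x = T cos 60.9° = 206.6 N.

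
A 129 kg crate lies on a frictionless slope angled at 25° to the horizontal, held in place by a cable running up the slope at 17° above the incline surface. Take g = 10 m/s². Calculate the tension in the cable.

Take axes along and perpendicular to the incline. Weight components: W sin 25° = 545.2 N down-slope, W cos 25° = 1169 N into the surface.
Along incline: T cos 17° = W sin 25° → T = 570.1 N.
Perpendicular: N = W cos 25° − T sin 17° = 1002 N.

T ≈ 570 N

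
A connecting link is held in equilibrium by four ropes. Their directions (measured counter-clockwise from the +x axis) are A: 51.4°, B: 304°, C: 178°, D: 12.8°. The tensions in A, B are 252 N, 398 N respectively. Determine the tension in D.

T_D ≈ 469 N

Resolve: ΣF_x = 252 cos 51.4° + 398 cos 304° + T_C cos 178° + T_D cos 12.8° = 0.
        ΣF_y = 252 sin 51.4° + 398 sin 304° + T_C sin 178° + T_D sin 12.8° = 0.
The known terms sum to (379.8, -133) N, so -0.9994 T_C + 0.9751 T_D = -379.8 and 0.0349 T_C + 0.2215 T_D = 133.
Solving simultaneously: T_C = 837.2 N, T_D = 468.5 N.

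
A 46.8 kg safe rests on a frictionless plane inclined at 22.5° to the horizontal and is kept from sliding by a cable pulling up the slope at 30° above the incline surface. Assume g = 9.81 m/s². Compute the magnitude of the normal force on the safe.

N ≈ 323 N

Take axes along and perpendicular to the incline. Weight components: W sin 22.5° = 175.7 N down-slope, W cos 22.5° = 424.2 N into the surface.
Along incline: T cos 30° = W sin 22.5° → T = 202.9 N.
Perpendicular: N = W cos 22.5° − T sin 30° = 322.7 N.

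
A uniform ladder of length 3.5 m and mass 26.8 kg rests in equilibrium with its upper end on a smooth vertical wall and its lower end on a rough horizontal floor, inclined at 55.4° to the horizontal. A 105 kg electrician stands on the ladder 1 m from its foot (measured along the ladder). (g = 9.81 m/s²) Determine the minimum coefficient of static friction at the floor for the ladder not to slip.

μ_min ≈ 0.227

ΣF_y = 0: N_floor = 26.8×9.81 + 105×9.81 = 1293 N.
Torques about the foot: N_wall · 3.5 sin 55.4° = 26.8×9.81×1.75 cos 55.4° + 105×9.81×1 cos 55.4° → N_wall = 293.71 N.
ΣF_x = 0: f_floor = N_wall = 293.71 N.
μ_min = f_floor / N_floor = 293.71 / 1293 = 0.2272.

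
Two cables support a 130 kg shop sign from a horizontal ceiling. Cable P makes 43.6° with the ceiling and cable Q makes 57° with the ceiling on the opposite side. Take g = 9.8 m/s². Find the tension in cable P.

Weight W = 130 × 9.8 = 1274 N acts straight down.
Horizontal: T_P cos 43.6° = T_Q cos 57°  →  T_Q = 1.33 T_P.
Vertical: T_P sin 43.6° + T_Q sin 57° = 1274.
Substituting the horizontal relation into the vertical equation gives 1.805 T_P = 1274, so T_P = 705.9 N.

T_P ≈ 706 N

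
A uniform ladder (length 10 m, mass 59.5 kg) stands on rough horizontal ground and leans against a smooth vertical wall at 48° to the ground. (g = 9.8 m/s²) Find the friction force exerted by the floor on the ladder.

f ≈ 263 N

Torques about the foot: N_wall · 10 sin 48° = 59.5×9.8×5 cos 48° → N_wall = 262.51 N.
ΣF_x = 0: f_floor = N_wall = 262.51 N.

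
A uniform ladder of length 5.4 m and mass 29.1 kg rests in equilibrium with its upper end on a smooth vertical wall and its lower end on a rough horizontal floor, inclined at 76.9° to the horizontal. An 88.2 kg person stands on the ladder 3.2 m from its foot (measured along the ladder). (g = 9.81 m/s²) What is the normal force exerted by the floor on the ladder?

N_floor ≈ 1150 N

ΣF_y = 0: N_floor = 29.1×9.81 + 88.2×9.81 = 1150.7 N.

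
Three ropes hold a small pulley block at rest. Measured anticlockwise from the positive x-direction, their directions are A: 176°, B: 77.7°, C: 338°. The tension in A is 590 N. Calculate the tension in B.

T_B ≈ 185 N

Resolve: ΣF_x = 590 cos 176° + T_B cos 77.7° + T_C cos 338° = 0.
        ΣF_y = 590 sin 176° + T_B sin 77.7° + T_C sin 338° = 0.
The known terms sum to (-588.6, 41.16) N, so 0.2130 T_B + 0.9272 T_C = 588.6 and 0.9770 T_B − 0.3746 T_C = -41.16.
Solving simultaneously: T_B = 185 N, T_C = 592.3 N.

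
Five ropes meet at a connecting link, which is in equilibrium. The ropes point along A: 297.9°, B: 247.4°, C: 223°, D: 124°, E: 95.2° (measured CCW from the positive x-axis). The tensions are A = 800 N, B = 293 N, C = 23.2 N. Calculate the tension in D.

Resolve: ΣF_x = 800 cos 297.9° + 293 cos 247.4° + 23.2 cos 223° + T_D cos 124° + T_E cos 95.2° = 0.
        ΣF_y = 800 sin 297.9° + 293 sin 247.4° + 23.2 sin 223° + T_D sin 124° + T_E sin 95.2° = 0.
The known terms sum to (244.8, -993.3) N, so -0.5592 T_D − 0.0906 T_E = -244.8 and 0.8290 T_D + 0.9959 T_E = 993.3.
Solving simultaneously: T_D = 319.1 N, T_E = 731.8 N.

T_D ≈ 319 N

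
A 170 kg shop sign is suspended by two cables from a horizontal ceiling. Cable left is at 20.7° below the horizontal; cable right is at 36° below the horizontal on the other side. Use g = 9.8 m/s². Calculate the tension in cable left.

Weight W = 170 × 9.8 = 1666 N acts straight down.
Horizontal: T_left cos 20.7° = T_right cos 36°  →  T_right = 1.156 T_left.
Vertical: T_left sin 20.7° + T_right sin 36° = 1666.
Substituting the horizontal relation into the vertical equation gives 1.033 T_left = 1666, so T_left = 1613 N.

T_left ≈ 1610 N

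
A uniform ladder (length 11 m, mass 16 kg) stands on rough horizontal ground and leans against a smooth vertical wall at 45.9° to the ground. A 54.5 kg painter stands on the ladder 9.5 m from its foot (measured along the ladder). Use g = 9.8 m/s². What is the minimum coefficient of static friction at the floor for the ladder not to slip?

μ_min ≈ 0.757

ΣF_y = 0: N_floor = 16×9.8 + 54.5×9.8 = 690.9 N.
Torques about the foot: N_wall · 11 sin 45.9° = 16×9.8×5.5 cos 45.9° + 54.5×9.8×9.5 cos 45.9° → N_wall = 522.97 N.
ΣF_x = 0: f_floor = N_wall = 522.97 N.
μ_min = f_floor / N_floor = 522.97 / 690.9 = 0.7569.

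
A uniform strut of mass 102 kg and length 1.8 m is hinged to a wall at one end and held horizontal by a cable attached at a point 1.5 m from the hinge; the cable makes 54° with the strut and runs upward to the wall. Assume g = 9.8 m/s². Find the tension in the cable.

Take torques about the hinge: T sin 54° · 1.5 = 102×9.8×0.9 = 899.64 N·m.
So T = 899.64 / (0.8090 × 1.5) = 741.34 N.

T ≈ 741 N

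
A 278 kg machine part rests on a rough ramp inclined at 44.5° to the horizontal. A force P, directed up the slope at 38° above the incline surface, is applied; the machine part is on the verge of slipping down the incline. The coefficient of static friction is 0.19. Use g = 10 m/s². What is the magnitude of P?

P ≈ 2340 N

On the verge of sliding down the incline, friction equals μN and acts up the slope.
Perpendicular: N + P sin 38° = W cos 44.5° = 1983 N.
Along incline: P cos 38° + μN = W sin 44.5° with W sin 44.5° = 1949 N.
Solving the pair for P and N: P = 2342 N, N = 540.8 N (and f = μN = 102.7 N).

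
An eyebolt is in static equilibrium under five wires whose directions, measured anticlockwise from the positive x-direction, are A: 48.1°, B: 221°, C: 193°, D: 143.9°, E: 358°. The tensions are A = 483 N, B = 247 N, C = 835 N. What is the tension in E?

T_E ≈ 698 N

Resolve: ΣF_x = 483 cos 48.1° + 247 cos 221° + 835 cos 193° + T_D cos 143.9° + T_E cos 358° = 0.
        ΣF_y = 483 sin 48.1° + 247 sin 221° + 835 sin 193° + T_D sin 143.9° + T_E sin 358° = 0.
The known terms sum to (-677.4, 9.622) N, so -0.8080 T_D + 0.9994 T_E = 677.4 and 0.5892 T_D − 0.0349 T_E = -9.622.
Solving simultaneously: T_D = 25.02 N, T_E = 698.1 N.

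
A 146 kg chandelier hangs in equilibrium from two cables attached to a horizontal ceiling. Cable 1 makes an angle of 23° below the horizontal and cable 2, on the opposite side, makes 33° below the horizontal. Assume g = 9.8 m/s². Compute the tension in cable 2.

Weight W = 146 × 9.8 = 1431 N acts straight down.
Horizontal: T_1 cos 23° = T_2 cos 33°  →  T_1 = 0.9111 T_2.
Vertical: T_1 sin 23° + T_2 sin 33° = 1431.
Substituting the horizontal relation into the vertical equation gives 0.9006 T_2 = 1431, so T_2 = 1589 N.

T_2 ≈ 1590 N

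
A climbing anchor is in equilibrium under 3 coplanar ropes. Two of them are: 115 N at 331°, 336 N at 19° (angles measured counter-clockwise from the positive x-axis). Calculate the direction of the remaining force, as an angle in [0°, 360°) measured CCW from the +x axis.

Sum the known components: ΣF_x = 418.3 N, ΣF_y = 53.64 N.
For equilibrium the remaining force must supply (−ΣF_x, −ΣF_y) = (-418.3, -53.64) N.
Magnitude = √((-418.3)² + (-53.64)²) = 421.7 N; direction = atan2(-53.64, -418.3) = 187.3°.

θ ≈ 187°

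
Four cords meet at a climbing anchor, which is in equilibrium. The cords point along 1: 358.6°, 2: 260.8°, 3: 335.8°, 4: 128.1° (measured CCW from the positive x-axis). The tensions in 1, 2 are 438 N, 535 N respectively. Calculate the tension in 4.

T_4 ≈ 747 N

Resolve: ΣF_x = 438 cos 358.6° + 535 cos 260.8° + T_3 cos 335.8° + T_4 cos 128.1° = 0.
        ΣF_y = 438 sin 358.6° + 535 sin 260.8° + T_3 sin 335.8° + T_4 sin 128.1° = 0.
The known terms sum to (352.3, -538.8) N, so 0.9121 T_3 − 0.6170 T_4 = -352.3 and -0.4099 T_3 + 0.7869 T_4 = 538.8.
Solving simultaneously: T_3 = 118.8 N, T_4 = 746.6 N.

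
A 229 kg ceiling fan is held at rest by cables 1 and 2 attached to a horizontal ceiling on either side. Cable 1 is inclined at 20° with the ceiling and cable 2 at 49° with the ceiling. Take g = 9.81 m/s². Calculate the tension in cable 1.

Weight W = 229 × 9.81 = 2246 N acts straight down.
Horizontal: T_1 cos 20° = T_2 cos 49°  →  T_2 = 1.432 T_1.
Vertical: T_1 sin 20° + T_2 sin 49° = 2246.
Substituting the horizontal relation into the vertical equation gives 1.423 T_1 = 2246, so T_1 = 1579 N.

T_1 ≈ 1580 N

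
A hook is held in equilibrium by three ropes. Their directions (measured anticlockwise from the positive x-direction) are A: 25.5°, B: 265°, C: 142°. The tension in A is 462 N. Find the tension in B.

Resolve: ΣF_x = 462 cos 25.5° + T_B cos 265° + T_C cos 142° = 0.
        ΣF_y = 462 sin 25.5° + T_B sin 265° + T_C sin 142° = 0.
The known terms sum to (417, 198.9) N, so -0.0872 T_B − 0.7880 T_C = -417 and -0.9962 T_B + 0.6157 T_C = -198.9.
Solving simultaneously: T_B = 493 N, T_C = 474.6 N.

T_B ≈ 493 N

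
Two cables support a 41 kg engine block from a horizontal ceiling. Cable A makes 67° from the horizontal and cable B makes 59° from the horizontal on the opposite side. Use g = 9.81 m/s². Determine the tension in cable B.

Weight W = 41 × 9.81 = 402.2 N acts straight down.
Horizontal: T_A cos 67° = T_B cos 59°  →  T_A = 1.318 T_B.
Vertical: T_A sin 67° + T_B sin 59° = 402.2.
Substituting the horizontal relation into the vertical equation gives 2.071 T_B = 402.2, so T_B = 194.3 N.

T_B ≈ 194 N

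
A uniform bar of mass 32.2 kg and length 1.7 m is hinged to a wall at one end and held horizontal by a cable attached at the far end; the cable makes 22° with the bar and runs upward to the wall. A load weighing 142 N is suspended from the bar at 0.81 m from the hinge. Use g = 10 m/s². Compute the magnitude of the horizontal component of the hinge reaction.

H_x ≈ 566 N

Take torques about the hinge: T sin 22° · 1.7 = 32.2×10×0.85 + 142×0.81 = 388.72 N·m.
So T = 388.72 / (0.3746 × 1.7) = 610.4 N.
ΣF_x = 0: H_x = T cos 22° = 565.95 N.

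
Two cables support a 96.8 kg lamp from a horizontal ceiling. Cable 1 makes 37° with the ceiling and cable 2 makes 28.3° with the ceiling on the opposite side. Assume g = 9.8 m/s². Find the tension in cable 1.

T_1 ≈ 919 N

Weight W = 96.8 × 9.8 = 948.6 N acts straight down.
Horizontal: T_1 cos 37° = T_2 cos 28.3°  →  T_2 = 0.907 T_1.
Vertical: T_1 sin 37° + T_2 sin 28.3° = 948.6.
Substituting the horizontal relation into the vertical equation gives 1.032 T_1 = 948.6, so T_1 = 919.4 N.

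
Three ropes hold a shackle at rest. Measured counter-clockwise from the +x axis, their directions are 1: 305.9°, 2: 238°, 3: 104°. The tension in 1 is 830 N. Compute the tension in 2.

Resolve: ΣF_x = 830 cos 305.9° + T_2 cos 238° + T_3 cos 104° = 0.
        ΣF_y = 830 sin 305.9° + T_2 sin 238° + T_3 sin 104° = 0.
The known terms sum to (486.7, -672.3) N, so -0.5299 T_2 − 0.2419 T_3 = -486.7 and -0.8480 T_2 + 0.9703 T_3 = 672.3.
Solving simultaneously: T_2 = 430.4 N, T_3 = 1069 N.

T_2 ≈ 430 N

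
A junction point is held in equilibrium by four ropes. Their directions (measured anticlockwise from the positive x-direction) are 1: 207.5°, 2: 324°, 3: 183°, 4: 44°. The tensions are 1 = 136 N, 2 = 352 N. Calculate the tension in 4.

Resolve: ΣF_x = 136 cos 207.5° + 352 cos 324° + T_3 cos 183° + T_4 cos 44° = 0.
        ΣF_y = 136 sin 207.5° + 352 sin 324° + T_3 sin 183° + T_4 sin 44° = 0.
The known terms sum to (164.1, -269.7) N, so -0.9986 T_3 + 0.7193 T_4 = -164.1 and -0.0523 T_3 + 0.6947 T_4 = 269.7.
Solving simultaneously: T_3 = 469.5 N, T_4 = 423.6 N.

T_4 ≈ 424 N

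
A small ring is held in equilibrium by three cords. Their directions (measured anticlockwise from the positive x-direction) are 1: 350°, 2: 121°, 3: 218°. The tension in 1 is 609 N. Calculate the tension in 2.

T_2 ≈ 456 N

Resolve: ΣF_x = 609 cos 350° + T_2 cos 121° + T_3 cos 218° = 0.
        ΣF_y = 609 sin 350° + T_2 sin 121° + T_3 sin 218° = 0.
The known terms sum to (599.7, -105.8) N, so -0.5150 T_2 − 0.7880 T_3 = -599.7 and 0.8572 T_2 − 0.6157 T_3 = 105.8.
Solving simultaneously: T_2 = 456 N, T_3 = 463.1 N.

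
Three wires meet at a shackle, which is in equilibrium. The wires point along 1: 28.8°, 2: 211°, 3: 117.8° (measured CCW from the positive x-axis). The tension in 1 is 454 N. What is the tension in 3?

T_3 ≈ 17.5 N

Resolve: ΣF_x = 454 cos 28.8° + T_2 cos 211° + T_3 cos 117.8° = 0.
        ΣF_y = 454 sin 28.8° + T_2 sin 211° + T_3 sin 117.8° = 0.
The known terms sum to (397.8, 218.7) N, so -0.8572 T_2 − 0.4664 T_3 = -397.8 and -0.5150 T_2 + 0.8846 T_3 = -218.7.
Solving simultaneously: T_2 = 454.6 N, T_3 = 17.46 N.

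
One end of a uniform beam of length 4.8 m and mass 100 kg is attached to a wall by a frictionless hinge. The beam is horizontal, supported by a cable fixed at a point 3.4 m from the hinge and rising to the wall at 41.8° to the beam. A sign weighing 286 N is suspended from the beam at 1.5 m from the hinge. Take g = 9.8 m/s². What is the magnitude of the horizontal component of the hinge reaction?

H_x ≈ 915 N

Take torques about the hinge: T sin 41.8° · 3.4 = 100×9.8×2.4 + 286×1.5 = 2781 N·m.
So T = 2781 / (0.6665 × 3.4) = 1227.2 N.
ΣF_x = 0: H_x = T cos 41.8° = 914.82 N.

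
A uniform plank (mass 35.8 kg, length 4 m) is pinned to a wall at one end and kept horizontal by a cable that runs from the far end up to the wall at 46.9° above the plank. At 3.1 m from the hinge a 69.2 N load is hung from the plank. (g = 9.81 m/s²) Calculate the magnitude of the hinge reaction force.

Take torques about the hinge: T sin 46.9° · 4 = 35.8×9.81×2 + 69.2×3.1 = 916.92 N·m.
So T = 916.92 / (0.7302 × 4) = 313.94 N.
ΣF_x = 0: H_x = T cos 46.9° = 214.51 N.
ΣF_y = 0: H_y = (35.8×9.81 + 69.2) − T sin 46.9° = 420.4 − 229.23 = 191.17 N.
|H| = √(H_x² + H_y²) = √((214.51)² + (191.17)²) = 287.33 N.

|H| ≈ 287 N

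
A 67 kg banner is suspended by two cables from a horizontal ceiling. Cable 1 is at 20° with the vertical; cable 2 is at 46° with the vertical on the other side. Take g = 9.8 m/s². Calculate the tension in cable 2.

Angles from the horizontal: cable 1 is 90° − 20° = 70°, cable 2 is 90° − 46° = 44°.
Weight W = 67 × 9.8 = 656.6 N acts straight down.
Horizontal: T_1 cos 70° = T_2 cos 44°  →  T_1 = 2.103 T_2.
Vertical: T_1 sin 70° + T_2 sin 44° = 656.6.
Substituting the horizontal relation into the vertical equation gives 2.671 T_2 = 656.6, so T_2 = 245.8 N.

T_2 ≈ 246 N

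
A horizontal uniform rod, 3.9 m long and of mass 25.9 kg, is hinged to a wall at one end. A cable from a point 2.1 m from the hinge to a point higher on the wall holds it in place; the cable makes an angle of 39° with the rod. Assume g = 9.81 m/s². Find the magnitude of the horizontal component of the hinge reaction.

Take torques about the hinge: T sin 39° · 2.1 = 25.9×9.81×1.95 = 495.45 N·m.
So T = 495.45 / (0.6293 × 2.1) = 374.9 N.
ΣF_x = 0: H_x = T cos 39° = 291.35 N.

H_x ≈ 291 N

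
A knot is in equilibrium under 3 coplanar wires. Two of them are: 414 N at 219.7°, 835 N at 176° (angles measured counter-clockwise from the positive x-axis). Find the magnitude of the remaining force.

F ≈ 1170 N

Sum the known components: ΣF_x = -1151 N, ΣF_y = -206.2 N.
For equilibrium the remaining force must supply (−ΣF_x, −ΣF_y) = (1151, 206.2) N.
Magnitude = √((1151)² + (206.2)²) = 1170 N; direction = atan2(206.2, 1151) = 10.2°.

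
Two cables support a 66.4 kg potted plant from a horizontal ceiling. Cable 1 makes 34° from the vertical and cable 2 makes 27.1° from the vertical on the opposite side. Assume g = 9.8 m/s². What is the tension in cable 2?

T_2 ≈ 416 N

Angles from the horizontal: cable 1 is 90° − 34° = 56°, cable 2 is 90° − 27.1° = 62.9°.
Weight W = 66.4 × 9.8 = 650.7 N acts straight down.
Horizontal: T_1 cos 56° = T_2 cos 62.9°  →  T_1 = 0.8146 T_2.
Vertical: T_1 sin 56° + T_2 sin 62.9° = 650.7.
Substituting the horizontal relation into the vertical equation gives 1.566 T_2 = 650.7, so T_2 = 415.6 N.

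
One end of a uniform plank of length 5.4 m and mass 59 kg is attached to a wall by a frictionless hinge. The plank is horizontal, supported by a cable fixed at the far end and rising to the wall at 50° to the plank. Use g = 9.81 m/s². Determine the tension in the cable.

Take torques about the hinge: T sin 50° · 5.4 = 59×9.81×2.7 = 1562.7 N·m.
So T = 1562.7 / (0.7660 × 5.4) = 377.78 N.

T ≈ 378 N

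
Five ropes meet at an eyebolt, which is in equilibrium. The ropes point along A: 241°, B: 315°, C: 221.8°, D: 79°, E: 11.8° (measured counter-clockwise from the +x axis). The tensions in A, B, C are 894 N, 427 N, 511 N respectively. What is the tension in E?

Resolve: ΣF_x = 894 cos 241° + 427 cos 315° + 511 cos 221.8° + T_D cos 79° + T_E cos 11.8° = 0.
        ΣF_y = 894 sin 241° + 427 sin 315° + 511 sin 221.8° + T_D sin 79° + T_E sin 11.8° = 0.
The known terms sum to (-512.4, -1424) N, so 0.1908 T_D + 0.9789 T_E = 512.4 and 0.9816 T_D + 0.2045 T_E = 1424.
Solving simultaneously: T_D = 1399 N, T_E = 250.8 N.

T_E ≈ 251 N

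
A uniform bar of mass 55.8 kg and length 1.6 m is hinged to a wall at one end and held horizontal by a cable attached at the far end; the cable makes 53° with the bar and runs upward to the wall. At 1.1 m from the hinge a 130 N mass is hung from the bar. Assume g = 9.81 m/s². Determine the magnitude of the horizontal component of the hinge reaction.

H_x ≈ 274 N

Take torques about the hinge: T sin 53° · 1.6 = 55.8×9.81×0.8 + 130×1.1 = 580.92 N·m.
So T = 580.92 / (0.7986 × 1.6) = 454.62 N.
ΣF_x = 0: H_x = T cos 53° = 273.6 N.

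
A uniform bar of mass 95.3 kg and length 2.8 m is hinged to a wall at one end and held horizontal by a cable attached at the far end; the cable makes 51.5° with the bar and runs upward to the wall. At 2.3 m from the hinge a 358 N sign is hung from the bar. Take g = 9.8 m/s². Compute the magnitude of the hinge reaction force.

|H| ≈ 805 N

Take torques about the hinge: T sin 51.5° · 2.8 = 95.3×9.8×1.4 + 358×2.3 = 2130.9 N·m.
So T = 2130.9 / (0.7826 × 2.8) = 972.44 N.
ΣF_x = 0: H_x = T cos 51.5° = 605.36 N.
ΣF_y = 0: H_y = (95.3×9.8 + 358) − T sin 51.5° = 1291.9 − 761.04 = 530.9 N.
|H| = √(H_x² + H_y²) = √((605.36)² + (530.9)²) = 805.18 N.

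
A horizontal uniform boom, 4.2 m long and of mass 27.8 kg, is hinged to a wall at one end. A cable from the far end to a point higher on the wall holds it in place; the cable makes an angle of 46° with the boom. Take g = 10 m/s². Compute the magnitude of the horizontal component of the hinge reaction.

H_x ≈ 134 N

Take torques about the hinge: T sin 46° · 4.2 = 27.8×10×2.1 = 583.8 N·m.
So T = 583.8 / (0.7193 × 4.2) = 193.23 N.
ΣF_x = 0: H_x = T cos 46° = 134.23 N.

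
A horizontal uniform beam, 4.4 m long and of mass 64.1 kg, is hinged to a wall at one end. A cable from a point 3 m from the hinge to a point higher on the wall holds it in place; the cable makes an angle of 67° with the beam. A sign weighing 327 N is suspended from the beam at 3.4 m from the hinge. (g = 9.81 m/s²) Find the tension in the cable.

Take torques about the hinge: T sin 67° · 3 = 64.1×9.81×2.2 + 327×3.4 = 2495.2 N·m.
So T = 2495.2 / (0.9205 × 3) = 903.56 N.

T ≈ 904 N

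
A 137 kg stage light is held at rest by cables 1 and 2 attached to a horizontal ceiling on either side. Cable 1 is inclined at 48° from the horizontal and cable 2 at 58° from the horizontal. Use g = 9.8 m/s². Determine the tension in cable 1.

T_1 ≈ 740 N

Weight W = 137 × 9.8 = 1343 N acts straight down.
Horizontal: T_1 cos 48° = T_2 cos 58°  →  T_2 = 1.263 T_1.
Vertical: T_1 sin 48° + T_2 sin 58° = 1343.
Substituting the horizontal relation into the vertical equation gives 1.814 T_1 = 1343, so T_1 = 740.1 N.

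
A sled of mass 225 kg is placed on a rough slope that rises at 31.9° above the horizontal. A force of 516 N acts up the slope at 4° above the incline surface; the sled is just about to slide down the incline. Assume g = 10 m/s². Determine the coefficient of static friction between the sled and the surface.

μ ≈ 0.360

On the verge of sliding down the incline, friction is at its maximum μN and acts up the slope.
Perpendicular to incline: N = W cos 31.9° − P sin 4° = 1910 − 35.99 = 1874 N.
Along incline: P cos 4° + μN = W sin 31.9° → μ = (W sin 31.9° − P cos 4°) / N = 0.3598.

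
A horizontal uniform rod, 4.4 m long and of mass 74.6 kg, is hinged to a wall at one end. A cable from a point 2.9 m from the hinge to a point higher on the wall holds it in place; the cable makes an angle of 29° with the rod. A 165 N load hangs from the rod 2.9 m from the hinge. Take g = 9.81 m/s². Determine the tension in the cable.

T ≈ 1490 N

Take torques about the hinge: T sin 29° · 2.9 = 74.6×9.81×2.2 + 165×2.9 = 2088.5 N·m.
So T = 2088.5 / (0.4848 × 2.9) = 1485.5 N.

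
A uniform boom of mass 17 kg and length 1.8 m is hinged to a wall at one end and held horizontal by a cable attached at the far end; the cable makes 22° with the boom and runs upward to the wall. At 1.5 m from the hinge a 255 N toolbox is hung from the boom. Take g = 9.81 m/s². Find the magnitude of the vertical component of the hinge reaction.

Take torques about the hinge: T sin 22° · 1.8 = 17×9.81×0.9 + 255×1.5 = 532.59 N·m.
So T = 532.59 / (0.3746 × 1.8) = 789.86 N.
ΣF_y = 0: H_y = (17×9.81 + 255) − T sin 22° = 421.77 − 295.89 = 125.88 N.

|H_y| ≈ 126 N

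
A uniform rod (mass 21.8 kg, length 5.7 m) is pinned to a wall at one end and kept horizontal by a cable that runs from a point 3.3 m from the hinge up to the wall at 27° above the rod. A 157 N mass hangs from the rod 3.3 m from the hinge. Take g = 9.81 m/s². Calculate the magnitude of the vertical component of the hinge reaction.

|H_y| ≈ 29.2 N

Take torques about the hinge: T sin 27° · 3.3 = 21.8×9.81×2.85 + 157×3.3 = 1127.6 N·m.
So T = 1127.6 / (0.4540 × 3.3) = 752.65 N.
ΣF_y = 0: H_y = (21.8×9.81 + 157) − T sin 27° = 370.86 − 341.7 = 29.162 N.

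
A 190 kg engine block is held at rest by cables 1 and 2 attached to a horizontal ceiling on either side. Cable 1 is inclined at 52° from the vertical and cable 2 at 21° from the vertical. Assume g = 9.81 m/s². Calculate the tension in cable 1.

T_1 ≈ 698 N

Angles from the horizontal: cable 1 is 90° − 52° = 38°, cable 2 is 90° − 21° = 69°.
Weight W = 190 × 9.81 = 1864 N acts straight down.
Horizontal: T_1 cos 38° = T_2 cos 69°  →  T_2 = 2.199 T_1.
Vertical: T_1 sin 38° + T_2 sin 69° = 1864.
Substituting the horizontal relation into the vertical equation gives 2.668 T_1 = 1864, so T_1 = 698.5 N.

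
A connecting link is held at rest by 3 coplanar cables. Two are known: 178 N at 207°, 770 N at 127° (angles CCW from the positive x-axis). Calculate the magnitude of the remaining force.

F ≈ 820 N

Sum the known components: ΣF_x = -622 N, ΣF_y = 534.1 N.
For equilibrium the remaining force must supply (−ΣF_x, −ΣF_y) = (622, -534.1) N.
Magnitude = √((622)² + (-534.1)²) = 819.9 N; direction = atan2(-534.1, 622) = 319.3°.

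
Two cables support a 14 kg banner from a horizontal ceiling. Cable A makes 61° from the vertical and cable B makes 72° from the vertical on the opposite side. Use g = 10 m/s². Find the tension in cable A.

Angles from the horizontal: cable A is 90° − 61° = 29°, cable B is 90° − 72° = 18°.
Weight W = 14 × 10 = 140 N acts straight down.
Horizontal: T_A cos 29° = T_B cos 18°  →  T_B = 0.9196 T_A.
Vertical: T_A sin 29° + T_B sin 18° = 140.
Substituting the horizontal relation into the vertical equation gives 0.769 T_A = 140, so T_A = 182.1 N.

T_A ≈ 182 N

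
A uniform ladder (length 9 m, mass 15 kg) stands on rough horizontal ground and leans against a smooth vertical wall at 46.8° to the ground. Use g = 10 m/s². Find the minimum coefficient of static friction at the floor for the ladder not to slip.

ΣF_y = 0: N_floor = 15×10 = 150 N.
Torques about the foot: N_wall · 9 sin 46.8° = 15×10×4.5 cos 46.8° → N_wall = 70.43 N.
ΣF_x = 0: f_floor = N_wall = 70.43 N.
μ_min = f_floor / N_floor = 70.43 / 150 = 0.4695.

μ_min ≈ 0.470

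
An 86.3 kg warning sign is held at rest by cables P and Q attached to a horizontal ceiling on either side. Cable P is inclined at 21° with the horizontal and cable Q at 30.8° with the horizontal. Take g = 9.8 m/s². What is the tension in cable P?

T_P ≈ 924 N

Weight W = 86.3 × 9.8 = 845.7 N acts straight down.
Horizontal: T_P cos 21° = T_Q cos 30.8°  →  T_Q = 1.087 T_P.
Vertical: T_P sin 21° + T_Q sin 30.8° = 845.7.
Substituting the horizontal relation into the vertical equation gives 0.9149 T_P = 845.7, so T_P = 924.4 N.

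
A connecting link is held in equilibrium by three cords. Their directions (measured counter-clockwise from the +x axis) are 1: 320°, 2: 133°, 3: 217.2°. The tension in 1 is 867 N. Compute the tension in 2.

Resolve: ΣF_x = 867 cos 320° + T_2 cos 133° + T_3 cos 217.2° = 0.
        ΣF_y = 867 sin 320° + T_2 sin 133° + T_3 sin 217.2° = 0.
The known terms sum to (664.2, -557.3) N, so -0.6820 T_2 − 0.7965 T_3 = -664.2 and 0.7314 T_2 − 0.6046 T_3 = 557.3.
Solving simultaneously: T_2 = 849.8 N, T_3 = 106.2 N.

T_2 ≈ 850 N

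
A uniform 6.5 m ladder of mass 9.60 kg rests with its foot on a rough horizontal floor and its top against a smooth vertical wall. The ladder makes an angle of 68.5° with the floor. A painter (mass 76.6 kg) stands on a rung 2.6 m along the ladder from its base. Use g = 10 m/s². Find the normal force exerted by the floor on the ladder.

ΣF_y = 0: N_floor = 9.60×10 + 76.6×10 = 862 N.

N_floor ≈ 862 N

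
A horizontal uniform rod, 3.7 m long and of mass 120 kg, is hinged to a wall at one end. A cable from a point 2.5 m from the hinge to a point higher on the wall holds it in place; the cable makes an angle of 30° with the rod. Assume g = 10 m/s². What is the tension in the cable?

Take torques about the hinge: T sin 30° · 2.5 = 120×10×1.85 = 2220 N·m.
So T = 2220 / (0.5000 × 2.5) = 1776 N.

T ≈ 1780 N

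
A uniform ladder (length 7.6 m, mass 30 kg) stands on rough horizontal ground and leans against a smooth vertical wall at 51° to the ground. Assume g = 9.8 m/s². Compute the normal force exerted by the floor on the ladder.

N_floor ≈ 294 N

ΣF_y = 0: N_floor = 30×9.8 = 294 N.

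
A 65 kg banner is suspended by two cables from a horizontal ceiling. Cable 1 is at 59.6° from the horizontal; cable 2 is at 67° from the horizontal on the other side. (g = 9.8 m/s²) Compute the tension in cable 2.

Weight W = 65 × 9.8 = 637 N acts straight down.
Horizontal: T_1 cos 59.6° = T_2 cos 67°  →  T_1 = 0.7721 T_2.
Vertical: T_1 sin 59.6° + T_2 sin 67° = 637.
Substituting the horizontal relation into the vertical equation gives 1.586 T_2 = 637, so T_2 = 401.5 N.

T_2 ≈ 402 N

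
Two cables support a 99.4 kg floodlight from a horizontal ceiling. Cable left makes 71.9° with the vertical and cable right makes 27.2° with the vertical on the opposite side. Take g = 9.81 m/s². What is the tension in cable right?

T_right ≈ 939 N

Angles from the horizontal: cable left is 90° − 71.9° = 18.1°, cable right is 90° − 27.2° = 62.8°.
Weight W = 99.4 × 9.81 = 975.1 N acts straight down.
Horizontal: T_left cos 18.1° = T_right cos 62.8°  →  T_left = 0.4809 T_right.
Vertical: T_left sin 18.1° + T_right sin 62.8° = 975.1.
Substituting the horizontal relation into the vertical equation gives 1.039 T_right = 975.1, so T_right = 938.7 N.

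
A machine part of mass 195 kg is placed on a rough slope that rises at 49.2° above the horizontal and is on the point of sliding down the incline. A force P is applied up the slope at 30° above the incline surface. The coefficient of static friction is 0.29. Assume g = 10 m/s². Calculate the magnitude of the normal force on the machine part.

On the verge of sliding down the incline, friction equals μN and acts up the slope.
Perpendicular: N + P sin 30° = W cos 49.2° = 1274 N.
Along incline: P cos 30° + μN = W sin 49.2° with W sin 49.2° = 1476 N.
Solving the pair for P and N: P = 1535 N, N = 506.8 N (and f = μN = 147 N).

N ≈ 507 N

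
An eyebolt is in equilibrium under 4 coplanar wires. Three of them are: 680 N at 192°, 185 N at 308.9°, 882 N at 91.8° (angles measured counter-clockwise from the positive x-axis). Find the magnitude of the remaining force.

Sum the known components: ΣF_x = -576.7 N, ΣF_y = 596.2 N.
For equilibrium the remaining force must supply (−ΣF_x, −ΣF_y) = (576.7, -596.2) N.
Magnitude = √((576.7)² + (-596.2)²) = 829.5 N; direction = atan2(-596.2, 576.7) = 314.0°.

F ≈ 829 N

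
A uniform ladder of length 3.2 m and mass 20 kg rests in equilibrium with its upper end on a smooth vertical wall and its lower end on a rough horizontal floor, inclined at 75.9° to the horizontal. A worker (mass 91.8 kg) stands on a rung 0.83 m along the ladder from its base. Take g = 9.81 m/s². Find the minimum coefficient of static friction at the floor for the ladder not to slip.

ΣF_y = 0: N_floor = 20×9.81 + 91.8×9.81 = 1096.8 N.
Torques about the foot: N_wall · 3.2 sin 75.9° = 20×9.81×1.6 cos 75.9° + 91.8×9.81×0.83 cos 75.9° → N_wall = 83.313 N.
ΣF_x = 0: f_floor = N_wall = 83.313 N.
μ_min = f_floor / N_floor = 83.313 / 1096.8 = 0.07596.

μ_min ≈ 0.0760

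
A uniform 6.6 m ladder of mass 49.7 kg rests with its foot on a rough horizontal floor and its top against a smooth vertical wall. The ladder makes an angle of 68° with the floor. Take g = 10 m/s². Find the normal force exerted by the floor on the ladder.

ΣF_y = 0: N_floor = 49.7×10 = 497 N.

N_floor ≈ 497 N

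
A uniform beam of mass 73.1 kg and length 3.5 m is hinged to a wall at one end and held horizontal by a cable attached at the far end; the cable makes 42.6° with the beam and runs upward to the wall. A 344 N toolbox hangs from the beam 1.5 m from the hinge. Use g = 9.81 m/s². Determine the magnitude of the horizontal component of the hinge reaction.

H_x ≈ 550 N

Take torques about the hinge: T sin 42.6° · 3.5 = 73.1×9.81×1.75 + 344×1.5 = 1770.9 N·m.
So T = 1770.9 / (0.6769 × 3.5) = 747.53 N.
ΣF_x = 0: H_x = T cos 42.6° = 550.25 N.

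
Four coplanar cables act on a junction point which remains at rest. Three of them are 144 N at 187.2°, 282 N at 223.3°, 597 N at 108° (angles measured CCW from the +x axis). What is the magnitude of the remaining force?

Sum the known components: ΣF_x = -532.6 N, ΣF_y = 356.3 N.
For equilibrium the remaining force must supply (−ΣF_x, −ΣF_y) = (532.6, -356.3) N.
Magnitude = √((532.6)² + (-356.3)²) = 640.8 N; direction = atan2(-356.3, 532.6) = 326.2°.

F ≈ 641 N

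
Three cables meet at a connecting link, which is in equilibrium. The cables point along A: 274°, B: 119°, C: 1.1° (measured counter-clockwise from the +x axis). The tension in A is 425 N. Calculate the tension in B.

T_B ≈ 480 N

Resolve: ΣF_x = 425 cos 274° + T_B cos 119° + T_C cos 1.1° = 0.
        ΣF_y = 425 sin 274° + T_B sin 119° + T_C sin 1.1° = 0.
The known terms sum to (29.65, -424) N, so -0.4848 T_B + 0.9998 T_C = -29.65 and 0.8746 T_B + 0.0192 T_C = 424.
Solving simultaneously: T_B = 480.3 N, T_C = 203.2 N.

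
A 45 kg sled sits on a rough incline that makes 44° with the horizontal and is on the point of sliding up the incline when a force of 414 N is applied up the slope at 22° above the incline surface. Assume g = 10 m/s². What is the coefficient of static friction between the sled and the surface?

On the verge of sliding up the incline, friction is at its maximum μN and acts down the slope.
Perpendicular to incline: N = W cos 44° − P sin 22° = 323.7 − 155.1 = 168.6 N.
Along incline: P cos 22° − μN = W sin 44° → μ = −(W sin 44° − P cos 22°) / N = 0.4226.

μ ≈ 0.423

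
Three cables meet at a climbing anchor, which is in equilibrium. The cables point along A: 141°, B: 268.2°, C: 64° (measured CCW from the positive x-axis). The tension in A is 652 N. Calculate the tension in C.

Resolve: ΣF_x = 652 cos 141° + T_B cos 268.2° + T_C cos 64° = 0.
        ΣF_y = 652 sin 141° + T_B sin 268.2° + T_C sin 64° = 0.
The known terms sum to (-506.7, 410.3) N, so -0.0314 T_B + 0.4384 T_C = 506.7 and -0.9995 T_B + 0.8988 T_C = -410.3.
Solving simultaneously: T_B = 1550 N, T_C = 1267 N.

T_C ≈ 1270 N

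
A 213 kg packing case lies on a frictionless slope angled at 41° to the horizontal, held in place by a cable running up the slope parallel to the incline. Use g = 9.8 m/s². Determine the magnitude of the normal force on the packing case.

N ≈ 1580 N

Take axes along and perpendicular to the incline. Weight components: W sin 41° = 1369 N down-slope, W cos 41° = 1575 N into the surface.
Along incline: T cos 0° = W sin 41° → T = 1369 N.
Perpendicular: N = W cos 41° − T sin 0° = 1575 N.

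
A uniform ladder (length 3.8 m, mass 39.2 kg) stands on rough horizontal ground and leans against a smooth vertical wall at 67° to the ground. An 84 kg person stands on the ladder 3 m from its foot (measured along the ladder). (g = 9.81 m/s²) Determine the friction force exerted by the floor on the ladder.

f ≈ 358 N

Torques about the foot: N_wall · 3.8 sin 67° = 39.2×9.81×1.9 cos 67° + 84×9.81×3 cos 67° → N_wall = 357.76 N.
ΣF_x = 0: f_floor = N_wall = 357.76 N.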